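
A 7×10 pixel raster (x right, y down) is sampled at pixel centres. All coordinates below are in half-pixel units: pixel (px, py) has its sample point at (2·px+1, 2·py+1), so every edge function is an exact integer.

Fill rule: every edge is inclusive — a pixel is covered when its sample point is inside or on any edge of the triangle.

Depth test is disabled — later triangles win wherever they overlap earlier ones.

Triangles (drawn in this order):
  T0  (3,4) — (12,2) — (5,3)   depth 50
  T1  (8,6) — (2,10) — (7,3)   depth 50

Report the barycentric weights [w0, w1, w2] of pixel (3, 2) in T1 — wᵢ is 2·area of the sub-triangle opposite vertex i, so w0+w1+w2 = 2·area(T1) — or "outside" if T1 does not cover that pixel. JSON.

T0:
  2·area = 5  (B↔C swapped to make it positive)
  edge (3, 4)→(5, 3): d=(2,-1) inclusive
  edge (5, 3)→(12, 2): d=(7,-1) inclusive
  edge (12, 2)→(3, 4): d=(-9,2) inclusive
    (4,0)@(9, 1): e=[0,-10,15] → ·  [on edge]
    (2,1)@(5, 3): e=[0,0,5] → █  [on edge]
    (3,1)@(7, 3): e=[2,2,1] → █
    (4,1)@(9, 3): e=[4,4,-3] → ·
    (0,2)@(1, 5): e=[0,10,-5] → ·  [on edge]
    (2,2)@(5, 5): e=[4,14,-13] → ·
    (3,2)@(7, 5): e=[6,16,-17] → ·
  covered (2 px):
    · · · · · · ·
    · · █ █ · · ·
    · · · · · · ·
    · · · · · · ·
    · · · · · · ·
    · · · · · · ·
    · · · · · · ·
    · · · · · · ·
    · · · · · · ·
    · · · · · · ·
T1:
  2·area = 22
  edge (8, 6)→(2, 10): d=(-6,4) inclusive
  edge (2, 10)→(7, 3): d=(5,-7) inclusive
  edge (7, 3)→(8, 6): d=(1,3) inclusive
    (3,1)@(7, 3): e=[22,0,0] → █  [on edge]
    (4,1)@(9, 3): e=[14,14,-6] → ·
    (3,2)@(7, 5): e=[10,10,2] → █
    (4,2)@(9, 5): e=[2,24,-4] → ·
    (2,3)@(5, 7): e=[6,6,10] → █
    (3,3)@(7, 7): e=[-2,20,4] → ·
    (1,4)@(3, 9): e=[2,2,18] → █
    (2,4)@(5, 9): e=[-6,16,12] → ·
    (4,4)@(9, 9): e=[-22,44,0] → ·  [on edge]
    (1,5)@(3, 11): e=[-10,12,20] → ·
    (5,7)@(11, 15): e=[-66,88,0] → ·  [on edge]
  covered (4 px):
    · · · · · · ·
    · · · █ · · ·
    · · · █ · · ·
    · · █ · · · ·
    · █ · · · · ·
    · · · · · · ·
    · · · · · · ·
    · · · · · · ·
    · · · · · · ·
    · · · · · · ·

Result: [10,2,10]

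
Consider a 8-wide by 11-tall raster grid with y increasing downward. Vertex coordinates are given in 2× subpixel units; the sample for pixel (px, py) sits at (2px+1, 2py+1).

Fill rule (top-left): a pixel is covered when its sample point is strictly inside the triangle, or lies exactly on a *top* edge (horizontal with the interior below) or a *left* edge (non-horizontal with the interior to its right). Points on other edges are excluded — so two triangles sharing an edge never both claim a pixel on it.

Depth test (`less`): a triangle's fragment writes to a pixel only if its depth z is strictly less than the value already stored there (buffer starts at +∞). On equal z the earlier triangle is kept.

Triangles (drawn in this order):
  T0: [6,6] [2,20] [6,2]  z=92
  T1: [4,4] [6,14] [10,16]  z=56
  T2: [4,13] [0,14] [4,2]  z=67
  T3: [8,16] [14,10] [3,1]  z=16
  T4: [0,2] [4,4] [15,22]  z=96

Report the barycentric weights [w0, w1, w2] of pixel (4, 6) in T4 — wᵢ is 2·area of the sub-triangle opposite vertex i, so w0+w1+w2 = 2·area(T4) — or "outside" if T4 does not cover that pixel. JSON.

T0:
  2·area = 16
  edge (6, 6)→(2, 20): d=(-4,14) right/bottom  bias=-1
  edge (2, 20)→(6, 2): d=(4,-18) top-left  bias=+0
  edge (6, 2)→(6, 6): d=(0,4) right/bottom  bias=-1
    (2,3)@(5, 7): e=[10,2,4] → █
    (3,3)@(7, 7): e=[-18,38,-4] → ·
    (2,4)@(5, 9): e=[2,10,4] → █
    (3,4)@(7, 9): e=[-26,46,-4] → ·
    (2,5)@(5, 11): e=[-6,18,4] → ·
  covered (2 px):
    · · · · · · · ·
    · · · · · · · ·
    · · · · · · · ·
    · · █ · · · · ·
    · · █ · · · · ·
    · · · · · · · ·
    · · · · · · · ·
    · · · · · · · ·
    · · · · · · · ·
    · · · · · · · ·
    · · · · · · · ·
T1:
  2·area = 36  (B↔C swapped to make it positive)
  edge (4, 4)→(10, 16): d=(6,12) right/bottom  bias=-1
  edge (10, 16)→(6, 14): d=(-4,-2) top-left  bias=+0
  edge (6, 14)→(4, 4): d=(-2,-10) top-left  bias=+0
    (2,3)@(5, 7): e=[6,26,4] → █
    (3,3)@(7, 7): e=[-18,30,24] → ·
    (2,4)@(5, 9): e=[18,18,0] → █  [on edge]
    (3,4)@(7, 9): e=[-6,22,20] → ·
    (2,5)@(5, 11): e=[30,10,-4] → ·
    (3,5)@(7, 11): e=[6,14,16] → █
    (4,5)@(9, 11): e=[-18,18,36] → ·
    (3,6)@(7, 13): e=[18,6,12] → █
    (4,6)@(9, 13): e=[-6,10,32] → ·
    (3,7)@(7, 15): e=[30,-2,8] → ·
    (4,7)@(9, 15): e=[6,2,28] → █
    (5,7)@(11, 15): e=[-18,6,48] → ·
    (3,9)@(7, 19): e=[54,-18,0] → ·  [on edge]
  covered (5 px):
    · · · · · · · ·
    · · · · · · · ·
    · · · · · · · ·
    · · █ · · · · ·
    · · █ · · · · ·
    · · · █ · · · ·
    · · · █ · · · ·
    · · · · █ · · ·
    · · · · · · · ·
    · · · · · · · ·
    · · · · · · · ·
T2:
  2·area = 44
  edge (4, 13)→(0, 14): d=(-4,1) right/bottom  bias=-1
  edge (0, 14)→(4, 2): d=(4,-12) top-left  bias=+0
  edge (4, 2)→(4, 13): d=(0,11) right/bottom  bias=-1
    (1,2)@(3, 5): e=[33,0,11] → █  [on edge]
    (2,2)@(5, 5): e=[31,24,-11] → ·
    (1,3)@(3, 7): e=[25,8,11] → █
    (2,3)@(5, 7): e=[23,32,-11] → ·
    (1,4)@(3, 9): e=[17,16,11] → █
    (2,4)@(5, 9): e=[15,40,-11] → ·
    (0,5)@(1, 11): e=[11,0,33] → █  [on edge]
    (2,5)@(5, 11): e=[7,48,-11] → ·
    (0,6)@(1, 13): e=[3,8,33] → █
    (2,6)@(5, 13): e=[-1,56,-11] → ·
    (0,7)@(1, 15): e=[-5,16,33] → ·
    (1,7)@(3, 15): e=[-7,40,11] → ·
  covered (7 px):
    · · · · · · · ·
    · · · · · · · ·
    · █ · · · · · ·
    · █ · · · · · ·
    · █ · · · · · ·
    █ █ · · · · · ·
    █ █ · · · · · ·
    · · · · · · · ·
    · · · · · · · ·
    · · · · · · · ·
    · · · · · · · ·
T3:
  2·area = 120  (B↔C swapped to make it positive)
  edge (8, 16)→(3, 1): d=(-5,-15) top-left  bias=+0
  edge (3, 1)→(14, 10): d=(11,9) right/bottom  bias=-1
  edge (14, 10)→(8, 16): d=(-6,6) right/bottom  bias=-1
    (1,0)@(3, 1): e=[0,0,120] → ·  [on edge]
    (2,1)@(5, 3): e=[20,4,96] → █
    (3,1)@(7, 3): e=[50,-14,84] → ·
    (2,2)@(5, 5): e=[10,26,84] → █
    (3,2)@(7, 5): e=[40,8,72] → █
    (4,2)@(9, 5): e=[70,-10,60] → ·
    (2,3)@(5, 7): e=[0,48,72] → █  [on edge]
    (4,3)@(9, 7): e=[60,12,48] → █
    (5,3)@(11, 7): e=[90,-6,36] → ·
    (2,4)@(5, 9): e=[-10,70,60] → ·
    (3,4)@(7, 9): e=[20,52,48] → █
    (5,4)@(11, 9): e=[80,16,24] → █
    (7,4)@(15, 9): e=[140,-20,0] → ·  [on edge]
    (6,5)@(13, 11): e=[100,20,0] → ·  [on edge]
    (3,6)@(7, 13): e=[0,96,24] → █  [on edge]
    (5,6)@(11, 13): e=[60,60,0] → ·  [on edge]
    (4,7)@(9, 15): e=[20,100,0] → ·  [on edge]
    (3,8)@(7, 17): e=[-20,140,0] → ·  [on edge]
    (2,9)@(5, 19): e=[-60,180,0] → ·  [on edge]
    (4,9)@(9, 19): e=[0,144,-24] → ·  [on edge]
    (1,10)@(3, 21): e=[-100,220,0] → ·  [on edge]
  covered (14 px):
    · · · · · · · ·
    · · █ · · · · ·
    · · █ █ · · · ·
    · · █ █ █ · · ·
    · · · █ █ █ · ·
    · · · █ █ █ · ·
    · · · █ █ · · ·
    · · · · · · · ·
    · · · · · · · ·
    · · · · · · · ·
    · · · · · · · ·
T4:
  2·area = 50
  edge (0, 2)→(4, 4): d=(4,2) right/bottom  bias=-1
  edge (4, 4)→(15, 22): d=(11,18) right/bottom  bias=-1
  edge (15, 22)→(0, 2): d=(-15,-20) top-left  bias=+0
    (0,1)@(1, 3): e=[2,43,5] → █
    (1,1)@(3, 3): e=[-2,7,45] → ·
    (0,2)@(1, 5): e=[10,65,-25] → ·
    (1,2)@(3, 5): e=[6,29,15] → █
    (2,2)@(5, 5): e=[2,-7,55] → ·
    (1,3)@(3, 7): e=[14,51,-15] → ·
    (2,3)@(5, 7): e=[10,15,25] → █
    (3,3)@(7, 7): e=[6,-21,65] → ·
    (2,4)@(5, 9): e=[18,37,-5] → ·
    (3,4)@(7, 9): e=[14,1,35] → █
    (4,4)@(9, 9): e=[10,-35,75] → ·
    (3,5)@(7, 11): e=[22,23,5] → █
  covered (7 px):
    · · · · · · · ·
    █ · · · · · · ·
    · █ · · · · · ·
    · · █ · · · · ·
    · · · █ · · · ·
    · · · █ · · · ·
    · · · · █ · · ·
    · · · · · · · ·
    · · · · · · · ·
    · · · · · · █ ·
    · · · · · · · ·

Final: [9,15,26]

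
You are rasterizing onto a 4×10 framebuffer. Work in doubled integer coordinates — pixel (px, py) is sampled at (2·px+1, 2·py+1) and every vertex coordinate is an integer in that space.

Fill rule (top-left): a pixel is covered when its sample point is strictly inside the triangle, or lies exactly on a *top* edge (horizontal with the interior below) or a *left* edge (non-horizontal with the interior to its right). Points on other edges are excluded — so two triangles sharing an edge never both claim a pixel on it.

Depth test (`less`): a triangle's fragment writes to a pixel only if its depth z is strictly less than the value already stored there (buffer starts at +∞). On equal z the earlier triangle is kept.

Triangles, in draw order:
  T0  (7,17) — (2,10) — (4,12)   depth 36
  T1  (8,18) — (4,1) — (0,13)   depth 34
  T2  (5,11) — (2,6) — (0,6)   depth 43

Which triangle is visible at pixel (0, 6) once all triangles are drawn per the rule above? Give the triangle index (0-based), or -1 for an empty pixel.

T0:
  2·area = 4
  edge (7, 17)→(2, 10): d=(-5,-7) top-left  bias=+0
  edge (2, 10)→(4, 12): d=(2,2) right/bottom  bias=-1
  edge (4, 12)→(7, 17): d=(3,5) right/bottom  bias=-1
    (0,3)@(1, 7): e=[8,-4,0] → ·  [on edge]
    (0,4)@(1, 9): e=[-2,0,6] → ·  [on edge]
    (1,5)@(3, 11): e=[2,0,2] → ·  [on edge]
    (2,6)@(5, 13): e=[6,0,-2] → ·  [on edge]
    (3,7)@(7, 15): e=[10,0,-6] → ·  [on edge]
    (3,8)@(7, 17): e=[0,4,0] → ·  [on edge]
  covered (0 px):
    · · · ·
    · · · ·
    · · · ·
    · · · ·
    · · · ·
    · · · ·
    · · · ·
    · · · ·
    · · · ·
    · · · ·
T1:
  2·area = 116  (B↔C swapped to make it positive)
  edge (8, 18)→(0, 13): d=(-8,-5) top-left  bias=+0
  edge (0, 13)→(4, 1): d=(4,-12) top-left  bias=+0
  edge (4, 1)→(8, 18): d=(4,17) right/bottom  bias=-1
    (1,2)@(3, 5): e=[79,4,33] → █
    (2,2)@(5, 5): e=[89,28,-1] → ·
    (1,3)@(3, 7): e=[63,12,41] → █
    (2,3)@(5, 7): e=[73,36,7] → █
    (3,3)@(7, 7): e=[83,60,-27] → ·
    (1,4)@(3, 9): e=[47,20,49] → █
    (3,4)@(7, 9): e=[67,68,-19] → ·
    (0,5)@(1, 11): e=[21,4,91] → █
    (3,5)@(7, 11): e=[51,76,-11] → ·
    (0,6)@(1, 13): e=[5,12,99] → █
    (3,6)@(7, 13): e=[35,84,-3] → ·
    (0,7)@(1, 15): e=[-11,20,107] → ·
  covered (14 px):
    · · · ·
    · · · ·
    · █ · ·
    · █ █ ·
    · █ █ ·
    █ █ █ ·
    █ █ █ ·
    · · █ █
    · · · █
    · · · ·
T2:
  2·area = 10  (B↔C swapped to make it positive)
  edge (5, 11)→(0, 6): d=(-5,-5) top-left  bias=+0
  edge (0, 6)→(2, 6): d=(2,0) top-left  bias=+0
  edge (2, 6)→(5, 11): d=(3,5) right/bottom  bias=-1
    (0,3)@(1, 7): e=[0,2,8] → █  [on edge]
    (1,3)@(3, 7): e=[10,2,-2] → ·
    (0,4)@(1, 9): e=[-10,6,14] → ·
    (1,4)@(3, 9): e=[0,6,4] → █  [on edge]
    (2,4)@(5, 9): e=[10,6,-6] → ·
    (1,5)@(3, 11): e=[-10,10,10] → ·
    (2,5)@(5, 11): e=[0,10,0] → ·  [on edge]
    (3,6)@(7, 13): e=[0,14,-4] → ·  [on edge]
  covered (2 px):
    · · · ·
    · · · ·
    · · · ·
    █ · · ·
    · █ · ·
    · · · ·
    · · · ·
    · · · ·
    · · · ·
    · · · ·

Z-buffer (winner per pixel, '.' = empty):
  . . . .
  . . . .
  . 1 . .
  2 1 1 .
  . 1 1 .
  1 1 1 .
  1 1 1 .
  . . 1 1
  . . . 1
  . . . .

Result: 1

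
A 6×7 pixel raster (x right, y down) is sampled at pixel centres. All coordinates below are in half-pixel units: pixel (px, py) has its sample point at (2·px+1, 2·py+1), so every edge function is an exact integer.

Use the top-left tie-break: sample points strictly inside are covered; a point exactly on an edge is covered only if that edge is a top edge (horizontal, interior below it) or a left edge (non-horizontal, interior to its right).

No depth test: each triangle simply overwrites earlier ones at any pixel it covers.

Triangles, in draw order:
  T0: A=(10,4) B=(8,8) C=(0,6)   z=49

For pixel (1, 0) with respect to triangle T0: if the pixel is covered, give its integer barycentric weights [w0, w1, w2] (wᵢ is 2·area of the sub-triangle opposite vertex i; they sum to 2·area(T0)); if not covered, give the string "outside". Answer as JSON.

T0:
  2·area = 36
  edge (10, 4)→(8, 8): d=(-2,4) right/bottom  bias=-1
  edge (8, 8)→(0, 6): d=(-8,-2) top-left  bias=+0
  edge (0, 6)→(10, 4): d=(10,-2) top-left  bias=+0
    (2,2)@(5, 5): e=[18,18,0] → █  [on edge]
    (3,2)@(7, 5): e=[10,22,4] → █
    (4,2)@(9, 5): e=[2,26,8] → █
    (5,2)@(11, 5): e=[-6,30,12] → ·
    (2,3)@(5, 7): e=[14,2,20] → █
    (4,3)@(9, 7): e=[-2,10,28] → ·
    (2,4)@(5, 9): e=[10,-14,40] → ·
    (3,4)@(7, 9): e=[2,-10,44] → ·
  covered (5 px):
    · · · · · ·
    · · · · · ·
    · · █ █ █ ·
    · · █ █ · ·
    · · · · · ·
    · · · · · ·
    · · · · · ·

Result: "outside"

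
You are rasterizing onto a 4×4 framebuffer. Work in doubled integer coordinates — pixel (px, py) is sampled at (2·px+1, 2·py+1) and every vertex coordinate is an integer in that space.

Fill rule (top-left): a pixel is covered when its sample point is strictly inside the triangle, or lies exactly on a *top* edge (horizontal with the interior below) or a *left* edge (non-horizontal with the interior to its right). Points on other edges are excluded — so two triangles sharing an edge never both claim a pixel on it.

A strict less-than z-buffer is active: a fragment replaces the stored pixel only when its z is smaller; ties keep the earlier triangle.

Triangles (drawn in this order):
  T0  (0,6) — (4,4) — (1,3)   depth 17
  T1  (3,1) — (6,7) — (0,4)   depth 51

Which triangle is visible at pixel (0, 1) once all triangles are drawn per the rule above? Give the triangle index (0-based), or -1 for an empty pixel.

T0:
  2·area = 10  (B↔C swapped to make it positive)
  edge (0, 6)→(1, 3): d=(1,-3) top-left  bias=+0
  edge (1, 3)→(4, 4): d=(3,1) right/bottom  bias=-1
  edge (4, 4)→(0, 6): d=(-4,2) right/bottom  bias=-1
    (0,1)@(1, 3): e=[0,0,10] → .  [on edge]
    (0,2)@(1, 5): e=[2,6,2] → X
    (1,2)@(3, 5): e=[8,4,-2] → .
    (3,2)@(7, 5): e=[20,0,-10] → .  [on edge]
    (0,3)@(1, 7): e=[4,12,-6] → .
  covered (1 px):
    . . . .
    . . . .
    X . . .
    . . . .
T1:
  2·area = 27
  edge (3, 1)→(6, 7): d=(3,6) right/bottom  bias=-1
  edge (6, 7)→(0, 4): d=(-6,-3) top-left  bias=+0
  edge (0, 4)→(3, 1): d=(3,-3) top-left  bias=+0
    (1,0)@(3, 1): e=[0,27,0] → .  [on edge]
    (0,1)@(1, 3): e=[18,9,0] → X  [on edge]
    (1,1)@(3, 3): e=[6,15,6] → X
    (2,1)@(5, 3): e=[-6,21,12] → .
    (0,2)@(1, 5): e=[24,-3,6] → .
    (1,2)@(3, 5): e=[12,3,12] → X
    (2,2)@(5, 5): e=[0,9,18] → .  [on edge]
    (1,3)@(3, 7): e=[18,-9,18] → .
  covered (3 px):
    . . . .
    X X . .
    . X . .
    . . . .

Z-buffer (winner per pixel, '.' = empty):
  . . . .
  1 1 . .
  0 1 . .
  . . . .

Answer: 1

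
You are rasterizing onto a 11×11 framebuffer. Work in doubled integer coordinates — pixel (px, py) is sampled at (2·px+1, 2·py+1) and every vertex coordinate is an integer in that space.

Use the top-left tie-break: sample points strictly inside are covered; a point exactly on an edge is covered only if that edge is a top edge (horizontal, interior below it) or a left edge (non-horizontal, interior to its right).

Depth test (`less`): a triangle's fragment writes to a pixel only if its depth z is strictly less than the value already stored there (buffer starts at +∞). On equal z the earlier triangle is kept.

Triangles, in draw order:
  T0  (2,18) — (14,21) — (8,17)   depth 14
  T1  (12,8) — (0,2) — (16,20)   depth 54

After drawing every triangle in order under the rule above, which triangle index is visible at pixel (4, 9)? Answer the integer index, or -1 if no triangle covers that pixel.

T0:
  2·area = 30  (B↔C swapped to make it positive)
  edge (2, 18)→(8, 17): d=(6,-1) top-left  bias=+0
  edge (8, 17)→(14, 21): d=(6,4) right/bottom  bias=-1
  edge (14, 21)→(2, 18): d=(-12,-3) top-left  bias=+0
    (2,7)@(5, 15): e=[-15,0,45] → ·  [on edge]
    (3,9)@(7, 19): e=[11,16,3] → █
    (4,9)@(9, 19): e=[13,8,9] → █
    (5,9)@(11, 19): e=[15,0,15] → ·  [on edge]
    (3,10)@(7, 21): e=[23,28,-21] → ·
    (4,10)@(9, 21): e=[25,20,-15] → ·
  covered (2 px):
    · · · · · · · · · · ·
    · · · · · · · · · · ·
    · · · · · · · · · · ·
    · · · · · · · · · · ·
    · · · · · · · · · · ·
    · · · · · · · · · · ·
    · · · · · · · · · · ·
    · · · · · · · · · · ·
    · · · · · · · · · · ·
    · · · █ █ · · · · · ·
    · · · · · · · · · · ·
T1:
  2·area = 120  (B↔C swapped to make it positive)
  edge (12, 8)→(16, 20): d=(4,12) right/bottom  bias=-1
  edge (16, 20)→(0, 2): d=(-16,-18) top-left  bias=+0
  edge (0, 2)→(12, 8): d=(12,6) right/bottom  bias=-1
    (0,1)@(1, 3): e=[112,2,6] → █
    (1,1)@(3, 3): e=[88,38,-6] → ·
    (0,2)@(1, 5): e=[120,-30,30] → ·
    (1,2)@(3, 5): e=[96,6,18] → █
    (2,2)@(5, 5): e=[72,42,6] → █
    (3,2)@(7, 5): e=[48,78,-6] → ·
    (5,2)@(11, 5): e=[0,150,-30] → ·  [on edge]
    (1,3)@(3, 7): e=[104,-26,42] → ·
    (2,3)@(5, 7): e=[80,10,30] → █
    (3,3)@(7, 7): e=[56,46,18] → █
    (4,3)@(9, 7): e=[32,82,6] → █
    (5,3)@(11, 7): e=[8,118,-6] → ·
    (6,5)@(13, 11): e=[0,90,30] → ·  [on edge]
    (7,8)@(15, 17): e=[0,30,90] → ·  [on edge]
  covered (14 px):
    · · · · · · · · · · ·
    █ · · · · · · · · · ·
    · █ █ · · · · · · · ·
    · · █ █ █ · · · · · ·
    · · · █ █ █ · · · · ·
    · · · · █ █ · · · · ·
    · · · · · █ █ · · · ·
    · · · · · · █ · · · ·
    · · · · · · · · · · ·
    · · · · · · · · · · ·
    · · · · · · · · · · ·

Z-buffer (winner per pixel, '.' = empty):
  . . . . . . . . . . .
  1 . . . . . . . . . .
  . 1 1 . . . . . . . .
  . . 1 1 1 . . . . . .
  . . . 1 1 1 . . . . .
  . . . . 1 1 . . . . .
  . . . . . 1 1 . . . .
  . . . . . . 1 . . . .
  . . . . . . . . . . .
  . . . 0 0 . . . . . .
  . . . . . . . . . . .

Result: 0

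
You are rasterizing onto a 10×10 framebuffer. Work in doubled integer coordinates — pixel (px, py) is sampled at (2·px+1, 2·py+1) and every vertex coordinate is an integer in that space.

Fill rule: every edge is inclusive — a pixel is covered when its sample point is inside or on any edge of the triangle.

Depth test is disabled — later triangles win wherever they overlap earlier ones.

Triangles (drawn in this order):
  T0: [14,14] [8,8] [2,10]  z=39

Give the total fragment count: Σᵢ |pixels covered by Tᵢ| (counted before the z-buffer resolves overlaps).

T0:
  2·area = 48  (B↔C swapped to make it positive)
  edge (14, 14)→(2, 10): d=(-12,-4) inclusive
  edge (2, 10)→(8, 8): d=(6,-2) inclusive
  edge (8, 8)→(14, 14): d=(6,6) inclusive
    (0,0)@(1, 1): e=[104,-56,0] → .  [on edge]
    (1,1)@(3, 3): e=[88,-40,0] → .  [on edge]
    (2,2)@(5, 5): e=[72,-24,0] → .  [on edge]
    (8,2)@(17, 5): e=[120,0,-72] → .  [on edge]
    (3,3)@(7, 7): e=[56,-8,0] → .  [on edge]
    (5,3)@(11, 7): e=[72,0,-24] → .  [on edge]
    (2,4)@(5, 9): e=[24,0,24] → X  [on edge]
    (3,4)@(7, 9): e=[32,4,12] → X
    (4,4)@(9, 9): e=[40,8,0] → X  [on edge]
    (5,4)@(11, 9): e=[48,12,-12] → .
    (2,5)@(5, 11): e=[0,12,36] → X  [on edge]
    (5,5)@(11, 11): e=[24,24,0] → X  [on edge]
    (5,6)@(11, 13): e=[0,36,12] → X  [on edge]
    (6,6)@(13, 13): e=[8,40,0] → X  [on edge]
    (7,7)@(15, 15): e=[-8,56,0] → .  [on edge]
    (8,7)@(17, 15): e=[0,60,-12] → .  [on edge]
    (8,8)@(17, 17): e=[-24,72,0] → .  [on edge]
    (9,9)@(19, 19): e=[-40,88,0] → .  [on edge]
  covered (9 px):
    . . . . . . . . . .
    . . . . . . . . . .
    . . . . . . . . . .
    . . . . . . . . . .
    . . X X X . . . . .
    . . X X X X . . . .
    . . . . . X X . . .
    . . . . . . . . . .
    . . . . . . . . . .
    . . . . . . . . . .

Final: 9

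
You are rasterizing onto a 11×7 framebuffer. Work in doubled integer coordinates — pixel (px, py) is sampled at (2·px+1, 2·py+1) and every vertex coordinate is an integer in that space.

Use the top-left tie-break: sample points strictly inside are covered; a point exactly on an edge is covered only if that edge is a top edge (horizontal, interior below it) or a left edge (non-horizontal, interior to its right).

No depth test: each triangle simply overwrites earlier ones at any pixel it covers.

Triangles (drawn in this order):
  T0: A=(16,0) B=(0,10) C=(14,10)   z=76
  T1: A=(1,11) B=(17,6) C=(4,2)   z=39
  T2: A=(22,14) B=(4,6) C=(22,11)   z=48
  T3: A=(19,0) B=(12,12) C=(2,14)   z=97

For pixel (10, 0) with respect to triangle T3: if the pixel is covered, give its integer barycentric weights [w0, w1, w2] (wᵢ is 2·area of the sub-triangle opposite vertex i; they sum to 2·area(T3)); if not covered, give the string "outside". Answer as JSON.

T0:
  2·area = 140  (B↔C swapped to make it positive)
  edge (16, 0)→(14, 10): d=(-2,10) right/bottom  bias=-1
  edge (14, 10)→(0, 10): d=(-14,0) right/bottom  bias=-1
  edge (0, 10)→(16, 0): d=(16,-10) top-left  bias=+0
    (7,0)@(15, 1): e=[8,126,6] → X
    (8,0)@(17, 1): e=[-12,126,26] → .
    (6,1)@(13, 3): e=[24,98,18] → X
    (8,1)@(17, 3): e=[-16,98,58] → .
    (4,2)@(9, 5): e=[60,70,10] → X
    (5,2)@(11, 5): e=[40,70,30] → X
    (7,2)@(15, 5): e=[0,70,70] → .  [on edge]
    (2,3)@(5, 7): e=[96,42,2] → X
    (3,3)@(7, 7): e=[76,42,22] → X
    (7,3)@(15, 7): e=[-4,42,102] → .
    (1,4)@(3, 9): e=[112,14,14] → X
    (7,4)@(15, 9): e=[-8,14,134] → .
  covered (17 px):
    . . . . . . . X . . .
    . . . . . . X X . . .
    . . . . X X X . . . .
    . . X X X X X . . . .
    . X X X X X X . . . .
    . . . . . . . . . . .
    . . . . . . . . . . .
T1:
  2·area = 129  (B↔C swapped to make it positive)
  edge (1, 11)→(4, 2): d=(3,-9) top-left  bias=+0
  edge (4, 2)→(17, 6): d=(13,4) right/bottom  bias=-1
  edge (17, 6)→(1, 11): d=(-16,5) right/bottom  bias=-1
    (2,1)@(5, 3): e=[12,9,108] → X
    (3,1)@(7, 3): e=[30,1,98] → X
    (4,1)@(9, 3): e=[48,-7,88] → .
    (1,2)@(3, 5): e=[0,43,86] → X  [on edge]
    (4,2)@(9, 5): e=[54,19,56] → X
    (5,2)@(11, 5): e=[72,11,46] → X
    (6,2)@(13, 5): e=[90,3,36] → X
    (7,2)@(15, 5): e=[108,-5,26] → .
    (1,3)@(3, 7): e=[6,69,54] → X
    (7,3)@(15, 7): e=[114,21,-6] → .
    (1,4)@(3, 9): e=[12,95,22] → X
    (4,4)@(9, 9): e=[66,71,-8] → .
    (0,5)@(1, 11): e=[0,129,0] → .  [on edge]
  covered (17 px):
    . . . . . . . . . . .
    . . X X . . . . . . .
    . X X X X X X . . . .
    . X X X X X X . . . .
    . X X X . . . . . . .
    . . . . . . . . . . .
    . . . . . . . . . . .
T2:
  2·area = 54
  edge (22, 14)→(4, 6): d=(-18,-8) top-left  bias=+0
  edge (4, 6)→(22, 11): d=(18,5) right/bottom  bias=-1
  edge (22, 11)→(22, 14): d=(0,3) right/bottom  bias=-1
    (3,3)@(7, 7): e=[6,3,45] → X
    (4,3)@(9, 7): e=[22,-7,39] → .
    (3,4)@(7, 9): e=[-30,39,45] → .
    (5,4)@(11, 9): e=[2,19,33] → X
    (6,4)@(13, 9): e=[18,9,27] → X
    (7,4)@(15, 9): e=[34,-1,21] → .
    (5,5)@(11, 11): e=[-34,55,33] → .
    (6,5)@(13, 11): e=[-18,45,27] → .
    (8,5)@(17, 11): e=[14,25,15] → X
    (9,5)@(19, 11): e=[30,15,9] → X
    (10,5)@(21, 11): e=[46,5,3] → X
    (8,6)@(17, 13): e=[-22,61,15] → .
  covered (7 px):
    . . . . . . . . . . .
    . . . . . . . . . . .
    . . . . . . . . . . .
    . . . X . . . . . . .
    . . . . . X X . . . .
    . . . . . . . . X X X
    . . . . . . . . . . X
T3:
  2·area = 106
  edge (19, 0)→(12, 12): d=(-7,12) right/bottom  bias=-1
  edge (12, 12)→(2, 14): d=(-10,2) right/bottom  bias=-1
  edge (2, 14)→(19, 0): d=(17,-14) top-left  bias=+0
    (8,1)@(17, 3): e=[3,80,23] → X
    (9,1)@(19, 3): e=[-21,76,51] → .
    (6,2)@(13, 5): e=[37,68,1] → X
    (7,2)@(15, 5): e=[13,64,29] → X
    (8,2)@(17, 5): e=[-11,60,57] → .
    (5,3)@(11, 7): e=[47,52,7] → X
    (7,3)@(15, 7): e=[-1,44,63] → .
    (4,4)@(9, 9): e=[57,36,13] → X
    (7,4)@(15, 9): e=[-15,24,97] → .
    (3,5)@(7, 11): e=[67,20,19] → X
    (6,5)@(13, 11): e=[-5,8,103] → .
    (8,5)@(17, 11): e=[-53,0,159] → .  [on edge]
    (3,6)@(7, 13): e=[53,0,53] → .  [on edge]
  covered (12 px):
    . . . . . . . . . . .
    . . . . . . . . X . .
    . . . . . . X X . . .
    . . . . . X X . . . .
    . . . . X X X . . . .
    . . . X X X . . . . .
    . . X . . . . . . . .

Result: "outside"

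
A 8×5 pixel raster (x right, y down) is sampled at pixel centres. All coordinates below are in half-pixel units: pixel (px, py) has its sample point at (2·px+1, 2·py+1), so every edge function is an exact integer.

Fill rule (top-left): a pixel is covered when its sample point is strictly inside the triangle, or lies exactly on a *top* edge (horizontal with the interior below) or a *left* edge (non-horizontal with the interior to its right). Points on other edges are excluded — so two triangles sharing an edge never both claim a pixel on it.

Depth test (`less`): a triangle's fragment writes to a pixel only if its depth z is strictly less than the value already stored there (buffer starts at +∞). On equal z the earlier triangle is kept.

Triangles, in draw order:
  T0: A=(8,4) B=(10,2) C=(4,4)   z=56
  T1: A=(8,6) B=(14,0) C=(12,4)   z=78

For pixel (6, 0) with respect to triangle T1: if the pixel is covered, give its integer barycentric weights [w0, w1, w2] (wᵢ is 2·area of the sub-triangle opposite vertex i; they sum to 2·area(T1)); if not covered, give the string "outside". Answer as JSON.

T0:
  2·area = 8  (B↔C swapped to make it positive)
  edge (8, 4)→(4, 4): d=(-4,0) right/bottom  bias=-1
  edge (4, 4)→(10, 2): d=(6,-2) top-left  bias=+0
  edge (10, 2)→(8, 4): d=(-2,2) right/bottom  bias=-1
    (5,0)@(11, 1): e=[12,-4,0] → ·  [on edge]
    (6,0)@(13, 1): e=[12,0,-4] → ·  [on edge]
    (3,1)@(7, 3): e=[4,0,4] → #  [on edge]
    (4,1)@(9, 3): e=[4,4,0] → ·  [on edge]
    (0,2)@(1, 5): e=[-4,0,12] → ·  [on edge]
    (3,2)@(7, 5): e=[-4,12,0] → ·  [on edge]
    (2,3)@(5, 7): e=[-12,20,0] → ·  [on edge]
    (1,4)@(3, 9): e=[-20,28,0] → ·  [on edge]
  covered (1 px):
    · · · · · · · ·
    · · · # · · · ·
    · · · · · · · ·
    · · · · · · · ·
    · · · · · · · ·
T1:
  2·area = 12
  edge (8, 6)→(14, 0): d=(6,-6) top-left  bias=+0
  edge (14, 0)→(12, 4): d=(-2,4) right/bottom  bias=-1
  edge (12, 4)→(8, 6): d=(-4,2) right/bottom  bias=-1
    (6,0)@(13, 1): e=[0,2,10] → #  [on edge]
    (7,0)@(15, 1): e=[12,-6,6] → ·
    (5,1)@(11, 3): e=[0,6,6] → #  [on edge]
    (6,1)@(13, 3): e=[12,-2,2] → ·
    (4,2)@(9, 5): e=[0,10,2] → #  [on edge]
    (5,2)@(11, 5): e=[12,2,-2] → ·
    (3,3)@(7, 7): e=[0,14,-2] → ·  [on edge]
    (4,3)@(9, 7): e=[12,6,-6] → ·
    (2,4)@(5, 9): e=[0,18,-6] → ·  [on edge]
  covered (3 px):
    · · · · · · # ·
    · · · · · # · ·
    · · · · # · · ·
    · · · · · · · ·
    · · · · · · · ·

Result: [2,10,0]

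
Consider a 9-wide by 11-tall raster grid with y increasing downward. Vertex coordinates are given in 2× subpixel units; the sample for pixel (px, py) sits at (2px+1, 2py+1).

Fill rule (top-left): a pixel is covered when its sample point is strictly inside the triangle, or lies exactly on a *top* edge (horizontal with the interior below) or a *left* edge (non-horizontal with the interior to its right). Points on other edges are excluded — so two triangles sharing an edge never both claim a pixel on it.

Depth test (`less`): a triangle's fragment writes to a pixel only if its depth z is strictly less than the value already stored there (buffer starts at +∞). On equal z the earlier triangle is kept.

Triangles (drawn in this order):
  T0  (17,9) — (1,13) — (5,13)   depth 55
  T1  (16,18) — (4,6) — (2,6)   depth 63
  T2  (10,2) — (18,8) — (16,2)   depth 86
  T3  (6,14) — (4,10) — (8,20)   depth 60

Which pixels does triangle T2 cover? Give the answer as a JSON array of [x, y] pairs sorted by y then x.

T0:
  2·area = 16  (B↔C swapped to make it positive)
  edge (17, 9)→(5, 13): d=(-12,4) right/bottom  bias=-1
  edge (5, 13)→(1, 13): d=(-4,0) right/bottom  bias=-1
  edge (1, 13)→(17, 9): d=(16,-4) top-left  bias=+0
    (8,4)@(17, 9): e=[0,16,0] → ·  [on edge]
    (4,5)@(9, 11): e=[8,8,0] → #  [on edge]
    (5,5)@(11, 11): e=[0,8,8] → ·  [on edge]
    (0,6)@(1, 13): e=[16,0,0] → ·  [on edge]
    (1,6)@(3, 13): e=[8,0,8] → ·  [on edge]
    (2,6)@(5, 13): e=[0,0,16] → ·  [on edge]
    (3,6)@(7, 13): e=[-8,0,24] → ·  [on edge]
    (4,6)@(9, 13): e=[-16,0,32] → ·  [on edge]
    (5,6)@(11, 13): e=[-24,0,40] → ·  [on edge]
    (6,6)@(13, 13): e=[-32,0,48] → ·  [on edge]
    (7,6)@(15, 13): e=[-40,0,56] → ·  [on edge]
    (8,6)@(17, 13): e=[-48,0,64] → ·  [on edge]
  covered (1 px):
    · · · · · · · · ·
    · · · · · · · · ·
    · · · · · · · · ·
    · · · · · · · · ·
    · · · · · · · · ·
    · · · · # · · · ·
    · · · · · · · · ·
    · · · · · · · · ·
    · · · · · · · · ·
    · · · · · · · · ·
    · · · · · · · · ·
T1:
  2·area = 24  (B↔C swapped to make it positive)
  edge (16, 18)→(2, 6): d=(-14,-12) top-left  bias=+0
  edge (2, 6)→(4, 6): d=(2,0) top-left  bias=+0
  edge (4, 6)→(16, 18): d=(12,12) right/bottom  bias=-1
    (0,1)@(1, 3): e=[30,-6,0] → ·  [on edge]
    (1,2)@(3, 5): e=[26,-2,0] → ·  [on edge]
    (2,3)@(5, 7): e=[22,2,0] → ·  [on edge]
    (3,4)@(7, 9): e=[18,6,0] → ·  [on edge]
    (4,5)@(9, 11): e=[14,10,0] → ·  [on edge]
    (5,6)@(11, 13): e=[10,14,0] → ·  [on edge]
    (6,7)@(13, 15): e=[6,18,0] → ·  [on edge]
    (7,8)@(15, 17): e=[2,22,0] → ·  [on edge]
    (8,9)@(17, 19): e=[-2,26,0] → ·  [on edge]
  covered (0 px):
    · · · · · · · · ·
    · · · · · · · · ·
    · · · · · · · · ·
    · · · · · · · · ·
    · · · · · · · · ·
    · · · · · · · · ·
    · · · · · · · · ·
    · · · · · · · · ·
    · · · · · · · · ·
    · · · · · · · · ·
    · · · · · · · · ·
T2:
  2·area = 36  (B↔C swapped to make it positive)
  edge (10, 2)→(16, 2): d=(6,0) top-left  bias=+0
  edge (16, 2)→(18, 8): d=(2,6) right/bottom  bias=-1
  edge (18, 8)→(10, 2): d=(-8,-6) top-left  bias=+0
    (6,1)@(13, 3): e=[6,20,10] → #
    (7,1)@(15, 3): e=[6,8,22] → #
    (8,1)@(17, 3): e=[6,-4,34] → ·
    (6,2)@(13, 5): e=[18,24,-6] → ·
    (7,2)@(15, 5): e=[18,12,6] → #
    (8,2)@(17, 5): e=[18,0,18] → ·  [on edge]
    (7,3)@(15, 7): e=[30,16,-10] → ·
    (8,3)@(17, 7): e=[30,4,2] → #
    (8,4)@(17, 9): e=[42,8,-14] → ·
  covered (4 px):
    · · · · · · · · ·
    · · · · · · # # ·
    · · · · · · · # ·
    · · · · · · · · #
    · · · · · · · · ·
    · · · · · · · · ·
    · · · · · · · · ·
    · · · · · · · · ·
    · · · · · · · · ·
    · · · · · · · · ·
    · · · · · · · · ·
T3:
  2·area = 4  (B↔C swapped to make it positive)
  edge (6, 14)→(8, 20): d=(2,6) right/bottom  bias=-1
  edge (8, 20)→(4, 10): d=(-4,-10) top-left  bias=+0
  edge (4, 10)→(6, 14): d=(2,4) right/bottom  bias=-1
    (1,2)@(3, 5): e=[0,10,-6] → ·  [on edge]
    (2,5)@(5, 11): e=[0,6,-2] → ·  [on edge]
    (3,8)@(7, 17): e=[0,2,2] → ·  [on edge]
  covered (0 px):
    · · · · · · · · ·
    · · · · · · · · ·
    · · · · · · · · ·
    · · · · · · · · ·
    · · · · · · · · ·
    · · · · · · · · ·
    · · · · · · · · ·
    · · · · · · · · ·
    · · · · · · · · ·
    · · · · · · · · ·
    · · · · · · · · ·

Result: [[6,1],[7,1],[7,2],[8,3]]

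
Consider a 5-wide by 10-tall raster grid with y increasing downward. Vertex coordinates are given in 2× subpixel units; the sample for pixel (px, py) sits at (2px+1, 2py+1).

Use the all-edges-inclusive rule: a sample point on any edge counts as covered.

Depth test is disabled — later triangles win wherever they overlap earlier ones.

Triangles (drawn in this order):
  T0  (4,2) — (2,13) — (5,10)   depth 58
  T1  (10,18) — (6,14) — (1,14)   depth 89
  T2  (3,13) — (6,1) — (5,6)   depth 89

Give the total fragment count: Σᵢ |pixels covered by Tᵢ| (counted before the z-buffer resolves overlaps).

T0:
  2·area = 27  (B↔C swapped to make it positive)
  edge (4, 2)→(5, 10): d=(1,8) inclusive
  edge (5, 10)→(2, 13): d=(-3,3) inclusive
  edge (2, 13)→(4, 2): d=(2,-11) inclusive
    (1,4)@(3, 9): e=[15,9,3] → #
    (2,4)@(5, 9): e=[-1,3,25] → ·
    (1,5)@(3, 11): e=[17,3,7] → #
    (2,5)@(5, 11): e=[1,-3,29] → ·
    (1,6)@(3, 13): e=[19,-3,11] → ·
  covered (2 px):
    · · · · ·
    · · · · ·
    · · · · ·
    · · · · ·
    · # · · ·
    · # · · ·
    · · · · ·
    · · · · ·
    · · · · ·
    · · · · ·
T1:
  2·area = 20  (B↔C swapped to make it positive)
  edge (10, 18)→(1, 14): d=(-9,-4) inclusive
  edge (1, 14)→(6, 14): d=(5,0) inclusive
  edge (6, 14)→(10, 18): d=(4,4) inclusive
    (0,4)@(1, 9): e=[45,-25,0] → ·  [on edge]
    (1,5)@(3, 11): e=[35,-15,0] → ·  [on edge]
    (2,6)@(5, 13): e=[25,-5,0] → ·  [on edge]
    (2,7)@(5, 15): e=[7,5,8] → #
    (3,7)@(7, 15): e=[15,5,0] → #  [on edge]
    (4,7)@(9, 15): e=[23,5,-8] → ·
    (2,8)@(5, 17): e=[-11,15,16] → ·
    (3,8)@(7, 17): e=[-3,15,8] → ·
    (4,8)@(9, 17): e=[5,15,0] → #  [on edge]
    (4,9)@(9, 19): e=[-13,25,8] → ·
  covered (3 px):
    · · · · ·
    · · · · ·
    · · · · ·
    · · · · ·
    · · · · ·
    · · · · ·
    · · · · ·
    · · # # ·
    · · · · #
    · · · · ·
T2:
  2·area = 3
  edge (3, 13)→(6, 1): d=(3,-12) inclusive
  edge (6, 1)→(5, 6): d=(-1,5) inclusive
  edge (5, 6)→(3, 13): d=(-2,7) inclusive
    (2,2)@(5, 5): e=[0,1,2] → #  [on edge]
    (3,2)@(7, 5): e=[24,-9,-12] → ·
    (2,3)@(5, 7): e=[6,-1,-2] → ·
    (1,6)@(3, 13): e=[0,3,0] → #  [on edge]
    (2,6)@(5, 13): e=[24,-7,-14] → ·
    (1,7)@(3, 15): e=[6,1,-4] → ·
  covered (2 px):
    · · · · ·
    · · · · ·
    · · # · ·
    · · · · ·
    · · · · ·
    · · · · ·
    · # · · ·
    · · · · ·
    · · · · ·
    · · · · ·

Result: 7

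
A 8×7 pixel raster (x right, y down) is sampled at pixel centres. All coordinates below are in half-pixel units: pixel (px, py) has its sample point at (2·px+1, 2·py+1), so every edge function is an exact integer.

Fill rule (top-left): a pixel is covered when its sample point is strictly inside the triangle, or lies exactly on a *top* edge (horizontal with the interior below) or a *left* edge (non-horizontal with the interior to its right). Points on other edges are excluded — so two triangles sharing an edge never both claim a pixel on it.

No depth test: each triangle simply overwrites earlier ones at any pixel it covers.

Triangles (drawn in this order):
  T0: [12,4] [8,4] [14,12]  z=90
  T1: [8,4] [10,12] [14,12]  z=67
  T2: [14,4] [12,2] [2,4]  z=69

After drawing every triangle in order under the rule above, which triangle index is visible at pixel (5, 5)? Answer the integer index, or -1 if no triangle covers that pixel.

T0:
  2·area = 32  (B↔C swapped to make it positive)
  edge (12, 4)→(14, 12): d=(2,8) right/bottom  bias=-1
  edge (14, 12)→(8, 4): d=(-6,-8) top-left  bias=+0
  edge (8, 4)→(12, 4): d=(4,0) top-left  bias=+0
    (4,2)@(9, 5): e=[26,2,4] → █
    (5,2)@(11, 5): e=[10,18,4] → █
    (6,2)@(13, 5): e=[-6,34,4] → ·
    (4,3)@(9, 7): e=[30,-10,12] → ·
    (5,3)@(11, 7): e=[14,6,12] → █
    (6,3)@(13, 7): e=[-2,22,12] → ·
    (5,4)@(11, 9): e=[18,-6,20] → ·
    (6,4)@(13, 9): e=[2,10,20] → █
    (7,4)@(15, 9): e=[-14,26,20] → ·
    (6,5)@(13, 11): e=[6,-2,28] → ·
  covered (4 px):
    · · · · · · · ·
    · · · · · · · ·
    · · · · █ █ · ·
    · · · · · █ · ·
    · · · · · · █ ·
    · · · · · · · ·
    · · · · · · · ·
T1:
  2·area = 32  (B↔C swapped to make it positive)
  edge (8, 4)→(14, 12): d=(6,8) right/bottom  bias=-1
  edge (14, 12)→(10, 12): d=(-4,0) right/bottom  bias=-1
  edge (10, 12)→(8, 4): d=(-2,-8) top-left  bias=+0
    (4,3)@(9, 7): e=[10,20,2] → █
    (5,3)@(11, 7): e=[-6,20,18] → ·
    (4,4)@(9, 9): e=[22,12,-2] → ·
    (5,4)@(11, 9): e=[6,12,14] → █
    (6,4)@(13, 9): e=[-10,12,30] → ·
    (5,5)@(11, 11): e=[18,4,10] → █
    (6,5)@(13, 11): e=[2,4,26] → █
    (7,5)@(15, 11): e=[-14,4,42] → ·
    (5,6)@(11, 13): e=[30,-4,6] → ·
    (6,6)@(13, 13): e=[14,-4,22] → ·
  covered (4 px):
    · · · · · · · ·
    · · · · · · · ·
    · · · · · · · ·
    · · · · █ · · ·
    · · · · · █ · ·
    · · · · · █ █ ·
    · · · · · · · ·
T2:
  2·area = 24  (B↔C swapped to make it positive)
  edge (14, 4)→(2, 4): d=(-12,0) right/bottom  bias=-1
  edge (2, 4)→(12, 2): d=(10,-2) top-left  bias=+0
  edge (12, 2)→(14, 4): d=(2,2) right/bottom  bias=-1
    (5,0)@(11, 1): e=[36,-12,0] → ·  [on edge]
    (3,1)@(7, 3): e=[12,0,12] → █  [on edge]
    (4,1)@(9, 3): e=[12,4,8] → █
    (5,1)@(11, 3): e=[12,8,4] → █
    (6,1)@(13, 3): e=[12,12,0] → ·  [on edge]
    (3,2)@(7, 5): e=[-12,20,16] → ·
    (4,2)@(9, 5): e=[-12,24,12] → ·
    (5,2)@(11, 5): e=[-12,28,8] → ·
    (7,2)@(15, 5): e=[-12,36,0] → ·  [on edge]
  covered (3 px):
    · · · · · · · ·
    · · · █ █ █ · ·
    · · · · · · · ·
    · · · · · · · ·
    · · · · · · · ·
    · · · · · · · ·
    · · · · · · · ·

Z-buffer (winner per pixel, '.' = empty):
  . . . . . . . .
  . . . 2 2 2 . .
  . . . . 0 0 . .
  . . . . 1 0 . .
  . . . . . 1 0 .
  . . . . . 1 1 .
  . . . . . . . .

Final: 1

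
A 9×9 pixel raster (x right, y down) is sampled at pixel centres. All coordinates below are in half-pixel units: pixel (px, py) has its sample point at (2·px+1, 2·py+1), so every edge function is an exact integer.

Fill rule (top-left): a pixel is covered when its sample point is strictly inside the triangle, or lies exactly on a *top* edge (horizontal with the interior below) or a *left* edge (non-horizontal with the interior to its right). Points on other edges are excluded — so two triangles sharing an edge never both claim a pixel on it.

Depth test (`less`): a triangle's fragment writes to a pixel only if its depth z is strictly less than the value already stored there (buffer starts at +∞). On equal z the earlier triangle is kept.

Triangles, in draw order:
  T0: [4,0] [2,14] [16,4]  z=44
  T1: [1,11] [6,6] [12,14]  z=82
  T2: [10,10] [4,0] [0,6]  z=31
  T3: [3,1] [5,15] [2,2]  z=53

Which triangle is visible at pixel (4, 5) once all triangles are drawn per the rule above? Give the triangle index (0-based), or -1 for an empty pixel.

T0:
  2·area = 176  (B↔C swapped to make it positive)
  edge (4, 0)→(16, 4): d=(12,4) right/bottom  bias=-1
  edge (16, 4)→(2, 14): d=(-14,10) right/bottom  bias=-1
  edge (2, 14)→(4, 0): d=(2,-14) top-left  bias=+0
    (2,0)@(5, 1): e=[8,152,16] → #
    (3,0)@(7, 1): e=[0,132,44] → ·  [on edge]
    (2,1)@(5, 3): e=[32,124,20] → #
    (3,1)@(7, 3): e=[24,104,48] → #
    (4,1)@(9, 3): e=[16,84,76] → #
    (5,1)@(11, 3): e=[8,64,104] → #
    (6,1)@(13, 3): e=[0,44,132] → ·  [on edge]
    (2,2)@(5, 5): e=[56,96,24] → #
    (6,2)@(13, 5): e=[24,16,136] → #
    (7,2)@(15, 5): e=[16,-4,164] → ·
    (1,3)@(3, 7): e=[88,88,0] → #  [on edge]
    (6,3)@(13, 7): e=[48,-12,140] → ·
    (4,4)@(9, 9): e=[88,0,88] → ·  [on edge]
  covered (21 px):
    · · # · · · · · ·
    · · # # # # · · ·
    · · # # # # # · ·
    · # # # # # · · ·
    · # # # · · · · ·
    · # # · · · · · ·
    · # · · · · · · ·
    · · · · · · · · ·
    · · · · · · · · ·
T1:
  2·area = 70
  edge (1, 11)→(6, 6): d=(5,-5) top-left  bias=+0
  edge (6, 6)→(12, 14): d=(6,8) right/bottom  bias=-1
  edge (12, 14)→(1, 11): d=(-11,-3) top-left  bias=+0
    (5,0)@(11, 1): e=[0,-70,140] → ·  [on edge]
    (4,1)@(9, 3): e=[0,-42,112] → ·  [on edge]
    (3,2)@(7, 5): e=[0,-14,84] → ·  [on edge]
    (2,3)@(5, 7): e=[0,14,56] → #  [on edge]
    (3,3)@(7, 7): e=[10,-2,62] → ·
    (1,4)@(3, 9): e=[0,42,28] → #  [on edge]
    (3,4)@(7, 9): e=[20,10,40] → #
    (4,4)@(9, 9): e=[30,-6,46] → ·
    (0,5)@(1, 11): e=[0,70,0] → #  [on edge]
    (4,5)@(9, 11): e=[40,6,24] → #
    (5,5)@(11, 11): e=[50,-10,30] → ·
    (0,6)@(1, 13): e=[10,82,-22] → ·
  covered (11 px):
    · · · · · · · · ·
    · · · · · · · · ·
    · · · · · · · · ·
    · · # · · · · · ·
    · # # # · · · · ·
    # # # # # · · · ·
    · · · · # # · · ·
    · · · · · · · · ·
    · · · · · · · · ·
T2:
  2·area = 76  (B↔C swapped to make it positive)
  edge (10, 10)→(0, 6): d=(-10,-4) top-left  bias=+0
  edge (0, 6)→(4, 0): d=(4,-6) top-left  bias=+0
  edge (4, 0)→(10, 10): d=(6,10) right/bottom  bias=-1
    (1,1)@(3, 3): e=[42,6,28] → #
    (2,1)@(5, 3): e=[50,18,8] → #
    (3,1)@(7, 3): e=[58,30,-12] → ·
    (0,2)@(1, 5): e=[14,2,60] → #
    (3,2)@(7, 5): e=[38,38,0] → ·  [on edge]
    (0,3)@(1, 7): e=[-6,10,72] → ·
    (1,3)@(3, 7): e=[2,22,52] → #
    (3,3)@(7, 7): e=[18,46,12] → #
    (4,3)@(9, 7): e=[26,58,-8] → ·
    (1,4)@(3, 9): e=[-18,30,64] → ·
    (2,4)@(5, 9): e=[-10,42,44] → ·
    (3,4)@(7, 9): e=[-2,54,24] → ·
    (6,7)@(13, 15): e=[-38,114,0] → ·  [on edge]
  covered (9 px):
    · · · · · · · · ·
    · # # · · · · · ·
    # # # · · · · · ·
    · # # # · · · · ·
    · · · · # · · · ·
    · · · · · · · · ·
    · · · · · · · · ·
    · · · · · · · · ·
    · · · · · · · · ·
T3:
  2·area = 16
  edge (3, 1)→(5, 15): d=(2,14) right/bottom  bias=-1
  edge (5, 15)→(2, 2): d=(-3,-13) top-left  bias=+0
  edge (2, 2)→(3, 1): d=(1,-1) top-left  bias=+0
    (1,0)@(3, 1): e=[0,16,0] → ·  [on edge]
    (0,1)@(1, 3): e=[32,-16,0] → ·  [on edge]
    (1,1)@(3, 3): e=[4,10,2] → #
    (2,1)@(5, 3): e=[-24,36,4] → ·
    (1,2)@(3, 5): e=[8,4,4] → #
    (2,2)@(5, 5): e=[-20,30,6] → ·
    (1,3)@(3, 7): e=[12,-2,6] → ·
    (2,7)@(5, 15): e=[0,0,16] → ·  [on edge]
  covered (2 px):
    · · · · · · · · ·
    · # · · · · · · ·
    · # · · · · · · ·
    · · · · · · · · ·
    · · · · · · · · ·
    · · · · · · · · ·
    · · · · · · · · ·
    · · · · · · · · ·
    · · · · · · · · ·

Z-buffer (winner per pixel, '.' = empty):
  . . 0 . . . . . .
  . 2 2 0 0 0 . . .
  2 2 2 0 0 0 0 . .
  . 2 2 2 0 0 . . .
  . 0 0 0 2 . . . .
  1 0 0 1 1 . . . .
  . 0 . . 1 1 . . .
  . . . . . . . . .
  . . . . . . . . .

Result: 1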